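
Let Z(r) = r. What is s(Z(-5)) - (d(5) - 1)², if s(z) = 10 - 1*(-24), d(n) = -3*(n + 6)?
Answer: -1122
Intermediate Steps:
d(n) = -18 - 3*n (d(n) = -3*(6 + n) = -18 - 3*n)
s(z) = 34 (s(z) = 10 + 24 = 34)
s(Z(-5)) - (d(5) - 1)² = 34 - ((-18 - 3*5) - 1)² = 34 - ((-18 - 15) - 1)² = 34 - (-33 - 1)² = 34 - 1*(-34)² = 34 - 1*1156 = 34 - 1156 = -1122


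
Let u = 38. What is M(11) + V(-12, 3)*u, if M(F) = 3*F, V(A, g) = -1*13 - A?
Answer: -5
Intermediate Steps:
V(A, g) = -13 - A
M(11) + V(-12, 3)*u = 3*11 + (-13 - 1*(-12))*38 = 33 + (-13 + 12)*38 = 33 - 1*38 = 33 - 38 = -5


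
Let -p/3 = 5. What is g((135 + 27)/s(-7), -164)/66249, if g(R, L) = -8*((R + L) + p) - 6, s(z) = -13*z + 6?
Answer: 137026/6426153 ≈ 0.021323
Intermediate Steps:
p = -15 (p = -3*5 = -15)
s(z) = 6 - 13*z
g(R, L) = 114 - 8*L - 8*R (g(R, L) = -8*((R + L) - 15) - 6 = -8*((L + R) - 15) - 6 = -8*(-15 + L + R) - 6 = (120 - 8*L - 8*R) - 6 = 114 - 8*L - 8*R)
g((135 + 27)/s(-7), -164)/66249 = (114 - 8*(-164) - 8*(135 + 27)/(6 - 13*(-7)))/66249 = (114 + 1312 - 1296/(6 + 91))*(1/66249) = (114 + 1312 - 1296/97)*(1/66249) = (137026/97)*(1/66249) = 137026/6426153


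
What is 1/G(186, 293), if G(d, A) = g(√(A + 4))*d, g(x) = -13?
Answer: -1/2418 ≈ -0.00041356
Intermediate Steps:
G(d, A) = -13*d
1/G(186, 293) = 1/(-13*186) = 1/(-2418) = -1/2418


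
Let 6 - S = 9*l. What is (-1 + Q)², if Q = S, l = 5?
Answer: 1600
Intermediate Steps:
S = -39 (S = 6 - 9*5 = 6 - 1*45 = 6 - 45 = -39)
Q = -39
(-1 + Q)² = (-1 - 39)² = (-40)² = 1600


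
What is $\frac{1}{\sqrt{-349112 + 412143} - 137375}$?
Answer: $- \frac{137375}{18871827594} - \frac{\sqrt{63031}}{18871827594} \approx -7.2927 \cdot 10^{-6}$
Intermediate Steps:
$\frac{1}{\sqrt{-349112 + 412143} - 137375} = \frac{1}{\sqrt{63031} - 137375} = \frac{1}{-137375 + \sqrt{63031}}$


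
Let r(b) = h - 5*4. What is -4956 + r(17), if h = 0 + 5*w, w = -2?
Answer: -4986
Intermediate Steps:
h = -10 (h = 0 + 5*(-2) = 0 - 10 = -10)
r(b) = -30 (r(b) = -10 - 5*4 = -10 - 20 = -30)
-4956 + r(17) = -4956 - 30 = -4986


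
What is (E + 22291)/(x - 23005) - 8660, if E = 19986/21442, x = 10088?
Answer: -1199503131424/138483157 ≈ -8661.7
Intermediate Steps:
E = 9993/10721 (E = 19986*(1/21442) = 9993/10721 ≈ 0.93210)
(E + 22291)/(x - 23005) - 8660 = (9993/10721 + 22291)/(10088 - 23005) - 8660 = (238991804/10721)/(-12917) - 8660 = (238991804/10721)*(-1/12917) - 8660 = -238991804/138483157 - 8660 = -1199503131424/138483157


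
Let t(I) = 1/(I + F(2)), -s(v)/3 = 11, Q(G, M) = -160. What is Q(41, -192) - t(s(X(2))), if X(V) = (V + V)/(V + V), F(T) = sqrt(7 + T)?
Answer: -4799/30 ≈ -159.97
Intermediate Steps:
X(V) = 1 (X(V) = (2*V)/((2*V)) = (2*V)*(1/(2*V)) = 1)
s(v) = -33 (s(v) = -3*11 = -33)
t(I) = 1/(3 + I) (t(I) = 1/(I + sqrt(7 + 2)) = 1/(I + sqrt(9)) = 1/(I + 3) = 1/(3 + I))
Q(41, -192) - t(s(X(2))) = -160 - 1/(3 - 33) = -160 - 1/(-30) = -160 - 1*(-1/30) = -160 + 1/30 = -4799/30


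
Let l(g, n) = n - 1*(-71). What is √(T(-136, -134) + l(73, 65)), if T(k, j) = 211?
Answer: √347 ≈ 18.628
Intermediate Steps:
l(g, n) = 71 + n (l(g, n) = n + 71 = 71 + n)
√(T(-136, -134) + l(73, 65)) = √(211 + (71 + 65)) = √(211 + 136) = √347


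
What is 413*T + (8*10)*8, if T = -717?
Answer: -295481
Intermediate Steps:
413*T + (8*10)*8 = 413*(-717) + (8*10)*8 = -296121 + 80*8 = -296121 + 640 = -295481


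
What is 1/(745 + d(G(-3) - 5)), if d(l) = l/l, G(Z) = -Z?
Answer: 1/746 ≈ 0.0013405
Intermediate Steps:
d(l) = 1
1/(745 + d(G(-3) - 5)) = 1/(745 + 1) = 1/746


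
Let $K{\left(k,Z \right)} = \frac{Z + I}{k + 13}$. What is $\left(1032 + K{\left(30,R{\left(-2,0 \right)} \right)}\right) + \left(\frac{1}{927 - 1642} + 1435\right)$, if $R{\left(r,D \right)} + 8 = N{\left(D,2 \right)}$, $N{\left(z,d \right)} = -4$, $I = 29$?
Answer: $\frac{75860027}{30745} \approx 2467.4$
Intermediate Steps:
$R{\left(r,D \right)} = -12$ ($R{\left(r,D \right)} = -8 - 4 = -12$)
$K{\left(k,Z \right)} = \frac{29 + Z}{13 + k}$ ($K{\left(k,Z \right)} = \frac{Z + 29}{k + 13} = \frac{29 + Z}{13 + k}$)
$\left(1032 + K{\left(30,R{\left(-2,0 \right)} \right)}\right) + \left(\frac{1}{927 - 1642} + 1435\right) = \left(1032 + \frac{29 - 12}{13 + 30}\right) + \left(\frac{1}{927 - 1642} + 1435\right) = \left(1032 + \frac{1}{43} \cdot 17\right) + \left(\frac{1}{-715} + 1435\right) = \left(1032 + \frac{1}{43} \cdot 17\right) + \left(- \frac{1}{715} + 1435\right) = \left(1032 + \frac{17}{43}\right) + \frac{1026024}{715} = \frac{44393}{43} + \frac{1026024}{715} = \frac{75860027}{30745}$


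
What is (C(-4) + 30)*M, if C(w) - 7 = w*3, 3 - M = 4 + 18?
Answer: -475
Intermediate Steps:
M = -19 (M = 3 - (4 + 18) = 3 - 1*22 = 3 - 22 = -19)
C(w) = 7 + 3*w (C(w) = 7 + w*3 = 7 + 3*w)
(C(-4) + 30)*M = ((7 + 3*(-4)) + 30)*(-19) = ((7 - 12) + 30)*(-19) = (-5 + 30)*(-19) = 25*(-19) = -475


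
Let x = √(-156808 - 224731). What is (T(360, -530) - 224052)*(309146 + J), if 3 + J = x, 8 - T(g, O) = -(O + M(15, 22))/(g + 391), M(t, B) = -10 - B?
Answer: -52015661091658/751 - 168257606*I*√381539/751 ≈ -6.9262e+10 - 1.3839e+8*I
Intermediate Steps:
T(g, O) = 8 + (-32 + O)/(391 + g) (T(g, O) = 8 - (-1)*(O + (-10 - 1*22))/(g + 391) = 8 - (-1)*(O + (-10 - 22))/(391 + g) = 8 - (-1)*(O - 32)/(391 + g) = 8 - (-1)*(-32 + O)/(391 + g) = 8 + (-32 + O)/(391 + g))
x = I*√381539 (x = √(-381539) = I*√381539 ≈ 617.69*I)
J = -3 + I*√381539 ≈ -3.0 + 617.69*I
(T(360, -530) - 224052)*(309146 + J) = ((3096 - 530 + 8*360)/(391 + 360) - 224052)*(309146 + (-3 + I*√381539)) = ((3096 - 530 + 2880)/751 - 224052)*(309143 + I*√381539) = ((1/751)*5446 - 224052)*(309143 + I*√381539) = (5446/751 - 224052)*(309143 + I*√381539) = -168257606*(309143 + I*√381539)/751 = -52015661091658/751 - 168257606*I*√381539/751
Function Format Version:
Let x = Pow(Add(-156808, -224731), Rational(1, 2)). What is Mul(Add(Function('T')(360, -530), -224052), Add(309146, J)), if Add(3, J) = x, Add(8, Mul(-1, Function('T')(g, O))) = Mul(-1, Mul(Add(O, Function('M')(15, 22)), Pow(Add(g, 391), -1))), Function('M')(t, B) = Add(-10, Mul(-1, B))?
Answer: Add(Rational(-52015661091658, 751), Mul(Rational(-168257606, 751), I, Pow(381539, Rational(1, 2)))) ≈ Add(-6.9262e+10, Mul(-1.3839e+8, I))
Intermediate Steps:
Function('T')(g, O) = Add(8, Mul(Pow(Add(391, g), -1), Add(-32, O))) (Function('T')(g, O) = Add(8, Mul(-1, Mul(-1, Mul(Add(O, Add(-10, Mul(-1, 22))), Pow(Add(g, 391), -1))))) = Add(8, Mul(-1, Mul(-1, Mul(Add(O, Add(-10, -22)), Pow(Add(391, g), -1))))) = Add(8, Mul(-1, Mul(-1, Mul(Add(O, -32), Pow(Add(391, g), -1))))) = Add(8, Mul(-1, Mul(-1, Mul(Add(-32, O), Pow(Add(391, g), -1))))) = Add(8, Mul(-1, Mul(-1, Mul(Pow(Add(391, g), -1), Add(-32, O))))) = Add(8, Mul(-1, Mul(-1, Pow(Add(391, g), -1), Add(-32, O)))) = Add(8, Mul(Pow(Add(391, g), -1), Add(-32, O))))
x = Mul(I, Pow(381539, Rational(1, 2))) (x = Pow(-381539, Rational(1, 2)) = Mul(I, Pow(381539, Rational(1, 2))) ≈ Mul(617.69, I))
J = Add(-3, Mul(I, Pow(381539, Rational(1, 2)))) ≈ Add(-3.0000, Mul(617.69, I))
Mul(Add(Function('T')(360, -530), -224052), Add(309146, J)) = Mul(Add(Mul(Pow(Add(391, 360), -1), Add(3096, -530, Mul(8, 360))), -224052), Add(309146, Add(-3, Mul(I, Pow(381539, Rational(1, 2)))))) = Mul(Add(Mul(Pow(751, -1), Add(3096, -530, 2880)), -224052), Add(309143, Mul(I, Pow(381539, Rational(1, 2))))) = Mul(Add(Mul(Rational(1, 751), 5446), -224052), Add(309143, Mul(I, Pow(381539, Rational(1, 2))))) = Mul(Add(Rational(5446, 751), -224052), Add(309143, Mul(I, Pow(381539, Rational(1, 2))))) = Mul(Rational(-168257606, 751), Add(309143, Mul(I, Pow(381539, Rational(1, 2))))) = Add(Rational(-52015661091658, 751), Mul(Rational(-168257606, 751), I, Pow(381539, Rational(1, 2))))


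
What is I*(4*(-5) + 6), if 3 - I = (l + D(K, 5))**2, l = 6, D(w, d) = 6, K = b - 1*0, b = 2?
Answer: 1974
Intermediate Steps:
K = 2 (K = 2 - 1*0 = 2 + 0 = 2)
I = -141 (I = 3 - (6 + 6)**2 = 3 - 1*12**2 = 3 - 1*144 = 3 - 144 = -141)
I*(4*(-5) + 6) = -141*(4*(-5) + 6) = -141*(-20 + 6) = -141*(-14) = 1974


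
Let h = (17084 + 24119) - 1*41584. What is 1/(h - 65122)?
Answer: -1/65503 ≈ -1.5266e-5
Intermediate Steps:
h = -381 (h = 41203 - 41584 = -381)
1/(h - 65122) = 1/(-381 - 65122) = 1/(-65503) = -1/65503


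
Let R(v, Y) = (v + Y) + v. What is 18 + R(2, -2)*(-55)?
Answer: -92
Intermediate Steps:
R(v, Y) = Y + 2*v (R(v, Y) = (Y + v) + v = Y + 2*v)
18 + R(2, -2)*(-55) = 18 + (-2 + 2*2)*(-55) = 18 + (-2 + 4)*(-55) = 18 + 2*(-55) = 18 - 110 = -92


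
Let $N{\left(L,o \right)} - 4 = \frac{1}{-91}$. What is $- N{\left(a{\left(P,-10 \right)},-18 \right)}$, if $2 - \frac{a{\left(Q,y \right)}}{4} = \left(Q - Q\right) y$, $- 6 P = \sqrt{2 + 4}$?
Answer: $- \frac{363}{91} \approx -3.989$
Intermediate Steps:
$P = - \frac{\sqrt{6}}{6}$ ($P = - \frac{\sqrt{2 + 4}}{6} = - \frac{\sqrt{6}}{6} \approx -0.40825$)
$a{\left(Q,y \right)} = 8$ ($a{\left(Q,y \right)} = 8 - 4 \left(Q - Q\right) y = 8 - 4 \cdot 0 y = 8 - 0 = 8 + 0 = 8$)
$N{\left(L,o \right)} = \frac{363}{91}$ ($N{\left(L,o \right)} = 4 + \frac{1}{-91} = 4 - \frac{1}{91} = \frac{363}{91}$)
$- N{\left(a{\left(P,-10 \right)},-18 \right)} = \left(-1\right) \frac{363}{91} = - \frac{363}{91}$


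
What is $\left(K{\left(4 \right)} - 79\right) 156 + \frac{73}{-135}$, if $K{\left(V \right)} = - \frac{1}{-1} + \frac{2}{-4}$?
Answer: $- \frac{1653283}{135} \approx -12247.0$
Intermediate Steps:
$K{\left(V \right)} = \frac{1}{2}$ ($K{\left(V \right)} = \left(-1\right) \left(-1\right) + 2 \left(- \frac{1}{4}\right) = 1 - \frac{1}{2} = \frac{1}{2}$)
$\left(K{\left(4 \right)} - 79\right) 156 + \frac{73}{-135} = \left(\frac{1}{2} - 79\right) 156 + \frac{73}{-135} = \left(\frac{1}{2} - 79\right) 156 + 73 \left(- \frac{1}{135}\right) = \left(- \frac{157}{2}\right) 156 - \frac{73}{135} = -12246 - \frac{73}{135} = - \frac{1653283}{135}$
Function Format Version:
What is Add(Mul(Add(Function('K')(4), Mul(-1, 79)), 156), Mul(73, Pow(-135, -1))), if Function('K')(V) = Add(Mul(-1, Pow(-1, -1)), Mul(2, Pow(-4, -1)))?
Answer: Rational(-1653283, 135) ≈ -12247.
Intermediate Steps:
Function('K')(V) = Rational(1, 2) (Function('K')(V) = Add(Mul(-1, -1), Mul(2, Rational(-1, 4))) = Add(1, Rational(-1, 2)) = Rational(1, 2))
Add(Mul(Add(Function('K')(4), Mul(-1, 79)), 156), Mul(73, Pow(-135, -1))) = Add(Mul(Add(Rational(1, 2), Mul(-1, 79)), 156), Mul(73, Pow(-135, -1))) = Add(Mul(Add(Rational(1, 2), -79), 156), Mul(73, Rational(-1, 135))) = Add(Mul(Rational(-157, 2), 156), Rational(-73, 135)) = Add(-12246, Rational(-73, 135)) = Rational(-1653283, 135)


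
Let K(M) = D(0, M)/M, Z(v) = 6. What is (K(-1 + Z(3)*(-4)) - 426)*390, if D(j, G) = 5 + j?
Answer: -166218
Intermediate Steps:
K(M) = 5/M (K(M) = (5 + 0)/M = 5/M)
(K(-1 + Z(3)*(-4)) - 426)*390 = (5/(-1 + 6*(-4)) - 426)*390 = (5/(-1 - 24) - 426)*390 = (5/(-25) - 426)*390 = (5*(-1/25) - 426)*390 = (-1/5 - 426)*390 = -2131/5*390 = -166218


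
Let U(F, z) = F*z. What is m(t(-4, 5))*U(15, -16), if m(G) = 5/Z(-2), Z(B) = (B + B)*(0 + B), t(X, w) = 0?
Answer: -150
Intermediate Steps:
Z(B) = 2*B² (Z(B) = (2*B)*B = 2*B²)
m(G) = 5/8 (m(G) = 5/((2*(-2)²)) = 5/((2*4)) = 5/8)
m(t(-4, 5))*U(15, -16) = 5*(15*(-16))/8 = (5/8)*(-240) = -150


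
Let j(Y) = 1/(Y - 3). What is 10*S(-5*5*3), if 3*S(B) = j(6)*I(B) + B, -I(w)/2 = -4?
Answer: -2170/9 ≈ -241.11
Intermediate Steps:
j(Y) = 1/(-3 + Y)
I(w) = 8 (I(w) = -2*(-4) = 8)
S(B) = 8/9 + B/3 (S(B) = (8/(-3 + 6) + B)/3 = (8/3 + B)/3 = 8/9 + B/3)
10*S(-5*5*3) = 10*(8/9 + (-5*5*3)/3) = 10*(8/9 + (-25*3)/3) = 10*(8/9 + (⅓)*(-75)) = 10*(8/9 - 25) = 10*(-217/9) = -2170/9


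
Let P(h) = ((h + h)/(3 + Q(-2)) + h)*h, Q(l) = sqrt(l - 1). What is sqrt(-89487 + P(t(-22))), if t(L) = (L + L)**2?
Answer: sqrt((18472019 + 3658609*I*sqrt(3))/(3 + I*sqrt(3))) ≈ 2363.3 - 228.92*I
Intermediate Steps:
Q(l) = sqrt(-1 + l)
t(L) = 4*L**2 (t(L) = (2*L)**2 = 4*L**2)
P(h) = h*(h + 2*h/(3 + I*sqrt(3))) (P(h) = ((h + h)/(3 + sqrt(-1 - 2)) + h)*h = ((2*h)/(3 + sqrt(-3)) + h)*h = ((2*h)/(3 + I*sqrt(3)) + h)*h = (2*h/(3 + I*sqrt(3)) + h)*h = (h + 2*h/(3 + I*sqrt(3)))*h = h*(h + 2*h/(3 + I*sqrt(3))))
sqrt(-89487 + P(t(-22))) = sqrt(-89487 + (3*(4*(-22)**2)**2/2 - I*sqrt(3)*(4*(-22)**2)**2/6)) = sqrt(-89487 + (3*(4*484)**2/2 - I*sqrt(3)*(4*484)**2/6)) = sqrt(-89487 + ((3/2)*1936**2 - 1/6*I*sqrt(3)*1936**2)) = sqrt(-89487 + ((3/2)*3748096 - 1/6*I*sqrt(3)*3748096)) = sqrt(-89487 + (5622144 - 1874048*I*sqrt(3)/3)) = sqrt(5532657 - 1874048*I*sqrt(3)/3)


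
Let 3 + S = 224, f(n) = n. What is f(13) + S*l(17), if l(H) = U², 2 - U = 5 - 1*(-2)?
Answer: 5538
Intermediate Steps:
U = -5 (U = 2 - (5 - 1*(-2)) = 2 - (5 + 2) = 2 - 1*7 = 2 - 7 = -5)
S = 221 (S = -3 + 224 = 221)
l(H) = 25 (l(H) = (-5)² = 25)
f(13) + S*l(17) = 13 + 221*25 = 13 + 5525 = 5538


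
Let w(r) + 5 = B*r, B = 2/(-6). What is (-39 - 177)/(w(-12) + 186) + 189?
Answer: 34749/185 ≈ 187.83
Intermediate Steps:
B = -⅓ (B = 2*(-⅙) = -⅓ ≈ -0.33333)
w(r) = -5 - r/3
(-39 - 177)/(w(-12) + 186) + 189 = (-39 - 177)/((-5 - ⅓*(-12)) + 186) + 189 = -216/((-5 + 4) + 186) + 189 = -216/(-1 + 186) + 189 = -216/185 + 189 = 34749/185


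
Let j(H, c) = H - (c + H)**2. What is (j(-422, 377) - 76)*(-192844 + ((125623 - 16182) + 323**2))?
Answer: -52796298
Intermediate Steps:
j(H, c) = H - (H + c)**2
(j(-422, 377) - 76)*(-192844 + ((125623 - 16182) + 323**2)) = ((-422 - (-422 + 377)**2) - 76)*(-192844 + ((125623 - 16182) + 323**2)) = ((-422 - 1*(-45)**2) - 76)*(-192844 + (109441 + 104329)) = ((-422 - 1*2025) - 76)*(-192844 + 213770) = ((-422 - 2025) - 76)*20926 = (-2447 - 76)*20926 = -2523*20926 = -52796298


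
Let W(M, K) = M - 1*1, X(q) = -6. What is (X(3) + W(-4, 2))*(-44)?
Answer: 484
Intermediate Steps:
W(M, K) = -1 + M (W(M, K) = M - 1 = -1 + M)
(X(3) + W(-4, 2))*(-44) = (-6 + (-1 - 4))*(-44) = (-6 - 5)*(-44) = -11*(-44) = 484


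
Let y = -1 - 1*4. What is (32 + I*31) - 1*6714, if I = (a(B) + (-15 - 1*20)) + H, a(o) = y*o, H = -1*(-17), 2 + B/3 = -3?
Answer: -4915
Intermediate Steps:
B = -15 (B = -6 + 3*(-3) = -6 - 9 = -15)
H = 17
y = -5 (y = -1 - 4 = -5)
a(o) = -5*o
I = 57 (I = (-5*(-15) + (-15 - 1*20)) + 17 = (75 + (-15 - 20)) + 17 = (75 - 35) + 17 = 40 + 17 = 57)
(32 + I*31) - 1*6714 = (32 + 57*31) - 1*6714 = (32 + 1767) - 6714 = 1799 - 6714 = -4915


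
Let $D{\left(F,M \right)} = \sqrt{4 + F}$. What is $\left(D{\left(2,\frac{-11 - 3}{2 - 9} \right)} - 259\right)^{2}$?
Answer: $\left(259 - \sqrt{6}\right)^{2} \approx 65818.0$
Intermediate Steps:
$\left(D{\left(2,\frac{-11 - 3}{2 - 9} \right)} - 259\right)^{2} = \left(\sqrt{4 + 2} - 259\right)^{2} = \left(\sqrt{6} - 259\right)^{2} = \left(-259 + \sqrt{6}\right)^{2}$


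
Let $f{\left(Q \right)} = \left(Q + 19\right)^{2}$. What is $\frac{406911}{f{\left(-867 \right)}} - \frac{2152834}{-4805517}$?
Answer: $\frac{3503529268723}{3455666496768} \approx 1.0139$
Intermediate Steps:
$f{\left(Q \right)} = \left(19 + Q\right)^{2}$
$\frac{406911}{f{\left(-867 \right)}} - \frac{2152834}{-4805517} = \frac{406911}{\left(19 - 867\right)^{2}} - \frac{2152834}{-4805517} = \frac{406911}{\left(-848\right)^{2}} - - \frac{2152834}{4805517} = \frac{406911}{719104} + \frac{2152834}{4805517} = \frac{3503529268723}{3455666496768}$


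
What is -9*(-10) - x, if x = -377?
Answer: 467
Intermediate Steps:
-9*(-10) - x = -9*(-10) - 1*(-377) = 90 + 377 = 467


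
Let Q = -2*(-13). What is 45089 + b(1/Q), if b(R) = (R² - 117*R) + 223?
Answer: 30627871/676 ≈ 45308.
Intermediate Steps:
Q = 26
b(R) = 223 + R² - 117*R
45089 + b(1/Q) = 45089 + (223 + (1/26)² - 117/26) = 45089 + (223 + (1/26)² - 117*1/26) = 45089 + (223 + 1/676 - 9/2) = 45089 + 147707/676 = 30627871/676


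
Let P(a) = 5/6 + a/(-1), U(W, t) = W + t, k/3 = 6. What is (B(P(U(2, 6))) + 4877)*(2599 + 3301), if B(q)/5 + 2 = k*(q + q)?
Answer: 21104300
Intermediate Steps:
k = 18 (k = 3*6 = 18)
P(a) = ⅚ - a (P(a) = 5*(⅙) + a*(-1) = ⅚ - a)
B(q) = -10 + 180*q (B(q) = -10 + 5*(18*(q + q)) = -10 + 5*(18*(2*q)) = -10 + 5*(36*q) = -10 + 180*q)
(B(P(U(2, 6))) + 4877)*(2599 + 3301) = ((-10 + 180*(⅚ - (2 + 6))) + 4877)*(2599 + 3301) = ((-10 + 180*(⅚ - 1*8)) + 4877)*5900 = ((-10 + 180*(⅚ - 8)) + 4877)*5900 = ((-10 + 180*(-43/6)) + 4877)*5900 = ((-10 - 1290) + 4877)*5900 = (-1300 + 4877)*5900 = 3577*5900 = 21104300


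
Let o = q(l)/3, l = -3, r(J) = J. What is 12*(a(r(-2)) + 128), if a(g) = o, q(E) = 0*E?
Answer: 1536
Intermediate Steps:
q(E) = 0
o = 0 (o = 0/3 = 0*(⅓) = 0)
a(g) = 0
12*(a(r(-2)) + 128) = 12*(0 + 128) = 12*128 = 1536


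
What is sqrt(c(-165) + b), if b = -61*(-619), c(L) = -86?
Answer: sqrt(37673) ≈ 194.10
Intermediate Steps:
b = 37759
sqrt(c(-165) + b) = sqrt(-86 + 37759) = sqrt(37673)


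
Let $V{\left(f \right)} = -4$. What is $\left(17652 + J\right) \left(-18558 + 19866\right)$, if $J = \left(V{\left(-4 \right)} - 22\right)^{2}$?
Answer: $23973024$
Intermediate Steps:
$J = 676$ ($J = \left(-4 - 22\right)^{2} = \left(-26\right)^{2} = 676$)
$\left(17652 + J\right) \left(-18558 + 19866\right) = \left(17652 + 676\right) \left(-18558 + 19866\right) = 18328 \cdot 1308 = 23973024$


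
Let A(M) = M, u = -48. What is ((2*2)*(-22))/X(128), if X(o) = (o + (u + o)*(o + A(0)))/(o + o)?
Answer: -176/81 ≈ -2.1728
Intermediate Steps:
X(o) = (o + o*(-48 + o))/(2*o) (X(o) = (o + (-48 + o)*(o + 0))/(o + o) = (o + (-48 + o)*o)/((2*o)) = (o + o*(-48 + o))*(1/(2*o)) = (o + o*(-48 + o))/(2*o))
((2*2)*(-22))/X(128) = ((2*2)*(-22))/(-47/2 + (1/2)*128) = (4*(-22))/(-47/2 + 64) = -88/81/2 = -88*2/81 = -176/81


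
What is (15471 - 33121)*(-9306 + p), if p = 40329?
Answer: -547555950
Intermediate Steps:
(15471 - 33121)*(-9306 + p) = (15471 - 33121)*(-9306 + 40329) = -17650*31023 = -547555950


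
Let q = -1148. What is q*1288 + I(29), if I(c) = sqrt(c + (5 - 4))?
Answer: -1478624 + sqrt(30) ≈ -1.4786e+6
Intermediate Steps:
I(c) = sqrt(1 + c) (I(c) = sqrt(c + 1) = sqrt(1 + c))
q*1288 + I(29) = -1148*1288 + sqrt(1 + 29) = -1478624 + sqrt(30)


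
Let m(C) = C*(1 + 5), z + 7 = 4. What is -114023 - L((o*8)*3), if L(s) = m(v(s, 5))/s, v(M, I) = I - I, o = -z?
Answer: -114023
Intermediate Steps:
z = -3 (z = -7 + 4 = -3)
o = 3 (o = -1*(-3) = 3)
v(M, I) = 0
m(C) = 6*C (m(C) = C*6 = 6*C)
L(s) = 0 (L(s) = (6*0)/s = 0/s = 0)
-114023 - L((o*8)*3) = -114023 - 1*0 = -114023 + 0 = -114023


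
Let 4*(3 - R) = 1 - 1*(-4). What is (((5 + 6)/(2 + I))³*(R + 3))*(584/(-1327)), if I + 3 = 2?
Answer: -3692194/1327 ≈ -2782.4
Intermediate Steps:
I = -1 (I = -3 + 2 = -1)
R = 7/4 (R = 3 - (1 - 1*(-4))/4 = 3 - (1 + 4)/4 = 3 - ¼*5 = 3 - 5/4 = 7/4 ≈ 1.7500)
(((5 + 6)/(2 + I))³*(R + 3))*(584/(-1327)) = (((5 + 6)/(2 - 1))³*(7/4 + 3))*(584/(-1327)) = ((11/1)³*(19/4))*(584*(-1/1327)) = ((11*1)³*(19/4))*(-584/1327) = (11³*(19/4))*(-584/1327) = (1331*(19/4))*(-584/1327) = (25289/4)*(-584/1327) = -3692194/1327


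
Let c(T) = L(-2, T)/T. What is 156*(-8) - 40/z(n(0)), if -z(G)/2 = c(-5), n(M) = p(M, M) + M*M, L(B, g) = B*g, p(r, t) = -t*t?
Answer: -1258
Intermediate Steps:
p(r, t) = -t²
n(M) = 0 (n(M) = -M² + M*M = -M² + M² = 0)
c(T) = -2 (c(T) = (-2*T)/T = -2)
z(G) = 4 (z(G) = -2*(-2) = 4)
156*(-8) - 40/z(n(0)) = 156*(-8) - 40/4 = -1248 - 40*¼ = -1248 - 10 = -1258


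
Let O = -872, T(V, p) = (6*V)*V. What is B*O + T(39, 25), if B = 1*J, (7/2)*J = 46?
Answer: -16342/7 ≈ -2334.6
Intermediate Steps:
J = 92/7 (J = (2/7)*46 = 92/7 ≈ 13.143)
T(V, p) = 6*V**2
B = 92/7 (B = 1*(92/7) = 92/7 ≈ 13.143)
B*O + T(39, 25) = (92/7)*(-872) + 6*39**2 = -80224/7 + 6*1521 = -80224/7 + 9126 = -16342/7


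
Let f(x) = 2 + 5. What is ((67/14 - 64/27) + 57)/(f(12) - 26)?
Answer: -22459/7182 ≈ -3.1271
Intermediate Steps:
f(x) = 7
((67/14 - 64/27) + 57)/(f(12) - 26) = ((67/14 - 64/27) + 57)/(7 - 26) = ((67*(1/14) - 64*1/27) + 57)/(-19) = ((67/14 - 64/27) + 57)*(-1/19) = (913/378 + 57)*(-1/19) = (22459/378)*(-1/19) = -22459/7182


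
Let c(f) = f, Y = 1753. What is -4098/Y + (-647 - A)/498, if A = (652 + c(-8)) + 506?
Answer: -1730315/290998 ≈ -5.9461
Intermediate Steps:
A = 1150 (A = (652 - 8) + 506 = 644 + 506 = 1150)
-4098/Y + (-647 - A)/498 = -4098/1753 + (-647 - 1*1150)/498 = -4098*1/1753 + (-647 - 1150)*(1/498) = -4098/1753 - 1797*1/498 = -4098/1753 - 599/166 = -1730315/290998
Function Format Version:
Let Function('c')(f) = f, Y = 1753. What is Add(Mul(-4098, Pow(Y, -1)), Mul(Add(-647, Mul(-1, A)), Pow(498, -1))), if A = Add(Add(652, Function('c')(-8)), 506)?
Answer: Rational(-1730315, 290998) ≈ -5.9461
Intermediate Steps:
A = 1150 (A = Add(Add(652, -8), 506) = Add(644, 506) = 1150)
Add(Mul(-4098, Pow(Y, -1)), Mul(Add(-647, Mul(-1, A)), Pow(498, -1))) = Add(Mul(-4098, Pow(1753, -1)), Mul(Add(-647, Mul(-1, 1150)), Pow(498, -1))) = Add(Mul(-4098, Rational(1, 1753)), Mul(Add(-647, -1150), Rational(1, 498))) = Add(Rational(-4098, 1753), Mul(-1797, Rational(1, 498))) = Add(Rational(-4098, 1753), Rational(-599, 166)) = Rational(-1730315, 290998)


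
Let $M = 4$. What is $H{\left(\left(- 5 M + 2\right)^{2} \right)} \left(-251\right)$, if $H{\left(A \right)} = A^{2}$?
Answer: $-26348976$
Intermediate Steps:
$H{\left(\left(- 5 M + 2\right)^{2} \right)} \left(-251\right) = \left(\left(\left(-5\right) 4 + 2\right)^{2}\right)^{2} \left(-251\right) = \left(\left(-20 + 2\right)^{2}\right)^{2} \left(-251\right) = \left(\left(-18\right)^{2}\right)^{2} \left(-251\right) = 324^{2} \left(-251\right) = 104976 \left(-251\right) = -26348976$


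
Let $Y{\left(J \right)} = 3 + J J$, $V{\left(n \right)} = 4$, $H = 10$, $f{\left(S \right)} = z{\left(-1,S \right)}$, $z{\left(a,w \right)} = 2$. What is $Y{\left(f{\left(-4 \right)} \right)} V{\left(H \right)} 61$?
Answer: $1708$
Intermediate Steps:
$f{\left(S \right)} = 2$
$Y{\left(J \right)} = 3 + J^{2}$
$Y{\left(f{\left(-4 \right)} \right)} V{\left(H \right)} 61 = \left(3 + 2^{2}\right) 4 \cdot 61 = \left(3 + 4\right) 4 \cdot 61 = 7 \cdot 4 \cdot 61 = 28 \cdot 61 = 1708$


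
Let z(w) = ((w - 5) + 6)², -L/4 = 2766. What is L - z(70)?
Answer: -16105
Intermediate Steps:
L = -11064 (L = -4*2766 = -11064)
z(w) = (1 + w)² (z(w) = ((-5 + w) + 6)² = (1 + w)²)
L - z(70) = -11064 - (1 + 70)² = -11064 - 1*71² = -11064 - 1*5041 = -11064 - 5041 = -16105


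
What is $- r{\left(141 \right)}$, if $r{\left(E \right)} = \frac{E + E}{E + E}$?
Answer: $-1$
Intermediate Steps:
$r{\left(E \right)} = 1$ ($r{\left(E \right)} = \frac{2 E}{2 E} = 2 E \frac{1}{2 E} = 1$)
$- r{\left(141 \right)} = \left(-1\right) 1 = -1$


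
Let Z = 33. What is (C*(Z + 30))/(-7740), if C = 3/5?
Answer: -21/4300 ≈ -0.0048837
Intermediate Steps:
C = ⅗ (C = 3*(⅕) = ⅗ ≈ 0.60000)
(C*(Z + 30))/(-7740) = (3*(33 + 30)/5)/(-7740) = ((⅗)*63)*(-1/7740) = (189/5)*(-1/7740) = -21/4300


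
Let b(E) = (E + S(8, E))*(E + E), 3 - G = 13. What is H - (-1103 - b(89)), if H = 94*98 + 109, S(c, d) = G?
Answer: 24486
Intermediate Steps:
G = -10 (G = 3 - 1*13 = 3 - 13 = -10)
S(c, d) = -10
b(E) = 2*E*(-10 + E) (b(E) = (E - 10)*(E + E) = (-10 + E)*(2*E) = 2*E*(-10 + E))
H = 9321 (H = 9212 + 109 = 9321)
H - (-1103 - b(89)) = 9321 - (-1103 - 2*89*(-10 + 89)) = 9321 - (-1103 - 2*89*79) = 9321 - (-1103 - 1*14062) = 9321 - (-1103 - 14062) = 9321 - 1*(-15165) = 9321 + 15165 = 24486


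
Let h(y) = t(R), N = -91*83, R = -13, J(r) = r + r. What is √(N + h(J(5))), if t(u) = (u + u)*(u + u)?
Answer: 23*I*√13 ≈ 82.928*I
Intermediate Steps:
J(r) = 2*r
N = -7553
t(u) = 4*u² (t(u) = (2*u)*(2*u) = 4*u²)
h(y) = 676 (h(y) = 4*(-13)² = 4*169 = 676)
√(N + h(J(5))) = √(-7553 + 676) = √(-6877) = 23*I*√13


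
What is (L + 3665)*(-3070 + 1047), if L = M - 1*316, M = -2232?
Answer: -2259691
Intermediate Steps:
L = -2548 (L = -2232 - 1*316 = -2232 - 316 = -2548)
(L + 3665)*(-3070 + 1047) = (-2548 + 3665)*(-3070 + 1047) = 1117*(-2023) = -2259691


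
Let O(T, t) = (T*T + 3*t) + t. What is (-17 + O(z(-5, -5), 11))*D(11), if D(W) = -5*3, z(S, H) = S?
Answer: -780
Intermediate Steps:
D(W) = -15
O(T, t) = T² + 4*t (O(T, t) = (T² + 3*t) + t = T² + 4*t)
(-17 + O(z(-5, -5), 11))*D(11) = (-17 + ((-5)² + 4*11))*(-15) = (-17 + (25 + 44))*(-15) = (-17 + 69)*(-15) = 52*(-15) = -780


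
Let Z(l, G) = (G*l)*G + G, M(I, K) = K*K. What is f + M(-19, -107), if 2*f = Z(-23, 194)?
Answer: -421268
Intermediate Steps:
M(I, K) = K**2
Z(l, G) = G + l*G**2 (Z(l, G) = l*G**2 + G = G + l*G**2)
f = -432717 (f = (194*(1 + 194*(-23)))/2 = (194*(1 - 4462))/2 = (194*(-4461))/2 = (1/2)*(-865434) = -432717)
f + M(-19, -107) = -432717 + (-107)**2 = -432717 + 11449 = -421268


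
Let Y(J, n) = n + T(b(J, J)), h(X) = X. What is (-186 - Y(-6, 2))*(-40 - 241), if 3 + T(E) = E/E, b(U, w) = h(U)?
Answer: 52266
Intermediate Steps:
b(U, w) = U
T(E) = -2 (T(E) = -3 + E/E = -3 + 1 = -2)
Y(J, n) = -2 + n (Y(J, n) = n - 2 = -2 + n)
(-186 - Y(-6, 2))*(-40 - 241) = (-186 - (-2 + 2))*(-40 - 241) = (-186 - 1*0)*(-281) = (-186 + 0)*(-281) = -186*(-281) = 52266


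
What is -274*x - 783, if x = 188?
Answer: -52295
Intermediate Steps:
-274*x - 783 = -274*188 - 783 = -51512 - 783 = -52295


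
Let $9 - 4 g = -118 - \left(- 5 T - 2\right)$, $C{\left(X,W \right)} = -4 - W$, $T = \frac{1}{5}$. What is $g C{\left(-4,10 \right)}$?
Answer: $-434$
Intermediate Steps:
$T = \frac{1}{5} \approx 0.2$
$g = 31$ ($g = \frac{9}{4} - \frac{-118 - \left(\left(-5\right) \frac{1}{5} - 2\right)}{4} = \frac{9}{4} - \frac{-118 - \left(-1 - 2\right)}{4} = \frac{9}{4} - \frac{-118 - -3}{4} = \frac{9}{4} - \frac{-118 + 3}{4} = \frac{9}{4} - - \frac{115}{4} = \frac{9}{4} + \frac{115}{4} = 31$)
$g C{\left(-4,10 \right)} = 31 \left(-4 - 10\right) = 31 \left(-14\right) = -434$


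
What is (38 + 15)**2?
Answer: 2809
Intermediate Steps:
(38 + 15)**2 = 53**2 = 2809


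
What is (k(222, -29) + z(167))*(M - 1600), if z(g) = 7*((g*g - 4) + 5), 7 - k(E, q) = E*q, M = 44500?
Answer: 8651857500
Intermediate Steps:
k(E, q) = 7 - E*q
z(g) = 7 + 7*g² (z(g) = 7*((g² - 4) + 5) = 7*((-4 + g²) + 5) = 7*(1 + g²) = 7 + 7*g²)
(k(222, -29) + z(167))*(M - 1600) = ((7 - 1*222*(-29)) + (7 + 7*167²))*(44500 - 1600) = ((7 + 6438) + (7 + 7*27889))*42900 = (6445 + (7 + 195223))*42900 = (6445 + 195230)*42900 = 201675*42900 = 8651857500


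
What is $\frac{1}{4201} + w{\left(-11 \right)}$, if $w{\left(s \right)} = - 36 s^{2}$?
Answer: $- \frac{18299555}{4201} \approx -4356.0$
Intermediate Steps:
$\frac{1}{4201} + w{\left(-11 \right)} = \frac{1}{4201} - 36 \left(-11\right)^{2} = \frac{1}{4201} - 4356 = - \frac{18299555}{4201}$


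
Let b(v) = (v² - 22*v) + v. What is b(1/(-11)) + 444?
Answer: 53956/121 ≈ 445.92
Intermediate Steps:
b(v) = v² - 21*v
b(1/(-11)) + 444 = (-21 + 1/(-11))/(-11) + 444 = -(-21 - 1/11)/11 + 444 = -1/11*(-232/11) + 444 = 232/121 + 444 = 53956/121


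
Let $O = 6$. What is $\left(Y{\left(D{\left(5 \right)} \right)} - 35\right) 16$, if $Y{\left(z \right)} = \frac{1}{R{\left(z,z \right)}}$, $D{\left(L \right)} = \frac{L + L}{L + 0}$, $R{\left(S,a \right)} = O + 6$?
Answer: $- \frac{1676}{3} \approx -558.67$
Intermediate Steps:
$R{\left(S,a \right)} = 12$ ($R{\left(S,a \right)} = 6 + 6 = 12$)
$D{\left(L \right)} = 2$ ($D{\left(L \right)} = \frac{2 L}{L} = 2$)
$Y{\left(z \right)} = \frac{1}{12}$
$\left(Y{\left(D{\left(5 \right)} \right)} - 35\right) 16 = \left(\frac{1}{12} - 35\right) 16 = \left(- \frac{419}{12}\right) 16 = - \frac{1676}{3}$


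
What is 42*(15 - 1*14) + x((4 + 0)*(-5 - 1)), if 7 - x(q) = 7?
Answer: 42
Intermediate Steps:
x(q) = 0 (x(q) = 7 - 1*7 = 7 - 7 = 0)
42*(15 - 1*14) + x((4 + 0)*(-5 - 1)) = 42*(15 - 1*14) + 0 = 42*(15 - 14) + 0 = 42*1 + 0 = 42 + 0 = 42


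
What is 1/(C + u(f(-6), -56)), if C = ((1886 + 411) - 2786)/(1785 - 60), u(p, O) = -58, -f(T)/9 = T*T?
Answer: -575/33513 ≈ -0.017158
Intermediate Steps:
f(T) = -9*T**2 (f(T) = -9*T*T = -9*T**2)
C = -163/575 (C = (2297 - 2786)/1725 = -489*1/1725 = -163/575 ≈ -0.28348)
1/(C + u(f(-6), -56)) = 1/(-163/575 - 58) = 1/(-33513/575) = -575/33513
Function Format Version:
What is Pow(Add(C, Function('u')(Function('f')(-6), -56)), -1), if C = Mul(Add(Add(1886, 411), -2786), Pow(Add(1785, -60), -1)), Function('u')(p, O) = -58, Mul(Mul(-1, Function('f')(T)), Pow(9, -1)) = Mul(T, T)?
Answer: Rational(-575, 33513) ≈ -0.017158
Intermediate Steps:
Function('f')(T) = Mul(-9, Pow(T, 2)) (Function('f')(T) = Mul(-9, Mul(T, T)) = Mul(-9, Pow(T, 2)))
C = Rational(-163, 575) (C = Mul(Add(2297, -2786), Pow(1725, -1)) = Mul(-489, Rational(1, 1725)) = Rational(-163, 575) ≈ -0.28348)
Pow(Add(C, Function('u')(Function('f')(-6), -56)), -1) = Pow(Add(Rational(-163, 575), -58), -1) = Pow(Rational(-33513, 575), -1) = Rational(-575, 33513)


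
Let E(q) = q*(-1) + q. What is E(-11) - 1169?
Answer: -1169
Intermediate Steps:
E(q) = 0 (E(q) = -q + q = 0)
E(-11) - 1169 = 0 - 1169 = -1169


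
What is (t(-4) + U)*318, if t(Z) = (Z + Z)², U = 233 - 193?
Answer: 33072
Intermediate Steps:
U = 40
t(Z) = 4*Z² (t(Z) = (2*Z)² = 4*Z²)
(t(-4) + U)*318 = (4*(-4)² + 40)*318 = (4*16 + 40)*318 = (64 + 40)*318 = 104*318 = 33072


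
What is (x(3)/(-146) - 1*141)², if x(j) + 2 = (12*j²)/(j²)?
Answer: 106048804/5329 ≈ 19900.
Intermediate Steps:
x(j) = 10 (x(j) = -2 + (12*j²)/(j²) = -2 + (12*j²)/j² = -2 + 12 = 10)
(x(3)/(-146) - 1*141)² = (10/(-146) - 1*141)² = (10*(-1/146) - 141)² = (-5/73 - 141)² = (-10298/73)² = 106048804/5329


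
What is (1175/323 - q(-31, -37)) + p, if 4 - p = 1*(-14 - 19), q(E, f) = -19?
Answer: 19263/323 ≈ 59.638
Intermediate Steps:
p = 37 (p = 4 - (-14 - 19) = 4 - (-33) = 4 - 1*(-33) = 4 + 33 = 37)
(1175/323 - q(-31, -37)) + p = (1175/323 - 1*(-19)) + 37 = (1175*(1/323) + 19) + 37 = (1175/323 + 19) + 37 = 7312/323 + 37 = 19263/323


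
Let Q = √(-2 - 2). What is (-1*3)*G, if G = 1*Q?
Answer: -6*I ≈ -6.0*I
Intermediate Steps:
Q = 2*I (Q = √(-4) = 2*I ≈ 2.0*I)
G = 2*I (G = 1*(2*I) = 2*I ≈ 2.0*I)
(-1*3)*G = (-1*3)*(2*I) = -6*I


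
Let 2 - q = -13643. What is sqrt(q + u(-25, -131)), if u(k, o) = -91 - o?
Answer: sqrt(13685) ≈ 116.98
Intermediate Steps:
q = 13645 (q = 2 - 1*(-13643) = 2 + 13643 = 13645)
sqrt(q + u(-25, -131)) = sqrt(13645 + (-91 - 1*(-131))) = sqrt(13645 + (-91 + 131)) = sqrt(13645 + 40) = sqrt(13685)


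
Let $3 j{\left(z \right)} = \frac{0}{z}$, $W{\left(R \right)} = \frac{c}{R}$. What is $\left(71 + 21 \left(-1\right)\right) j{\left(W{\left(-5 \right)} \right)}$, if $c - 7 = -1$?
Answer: $0$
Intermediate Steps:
$c = 6$ ($c = 7 - 1 = 6$)
$W{\left(R \right)} = \frac{6}{R}$
$j{\left(z \right)} = 0$ ($j{\left(z \right)} = \frac{0 \frac{1}{z}}{3} = \frac{1}{3} \cdot 0 = 0$)
$\left(71 + 21 \left(-1\right)\right) j{\left(W{\left(-5 \right)} \right)} = \left(71 + 21 \left(-1\right)\right) 0 = \left(71 - 21\right) 0 = 50 \cdot 0 = 0$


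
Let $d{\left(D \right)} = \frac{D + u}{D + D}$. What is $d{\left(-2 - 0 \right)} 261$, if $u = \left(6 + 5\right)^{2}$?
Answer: $- \frac{31059}{4} \approx -7764.8$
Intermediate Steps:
$u = 121$ ($u = 11^{2} = 121$)
$d{\left(D \right)} = \frac{121 + D}{2 D}$ ($d{\left(D \right)} = \frac{D + 121}{D + D} = \frac{121 + D}{2 D}$)
$d{\left(-2 - 0 \right)} 261 = \frac{121 - 2}{2 \left(-2 - 0\right)} 261 = \frac{121 + \left(-2 + 0\right)}{2 \left(-2 + 0\right)} 261 = \frac{121 - 2}{2 \left(-2\right)} 261 = \frac{1}{2} \left(- \frac{1}{2}\right) 119 \cdot 261 = \left(- \frac{119}{4}\right) 261 = - \frac{31059}{4}$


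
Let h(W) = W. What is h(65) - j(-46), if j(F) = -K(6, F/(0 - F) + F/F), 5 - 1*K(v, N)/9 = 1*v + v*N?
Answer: 56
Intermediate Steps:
K(v, N) = 45 - 9*v - 9*N*v (K(v, N) = 45 - 9*(1*v + v*N) = 45 - 9*(v + N*v) = 45 + (-9*v - 9*N*v) = 45 - 9*v - 9*N*v)
j(F) = 9 (j(F) = -(45 - 9*6 - 9*(F/(0 - F) + F/F)*6) = -(45 - 54 - 9*(F/((-F)) + 1)*6) = -(45 - 54 - 9*(F*(-1/F) + 1)*6) = -(45 - 54 - 9*(-1 + 1)*6) = -(45 - 54 - 9*0*6) = -(45 - 54 + 0) = -1*(-9) = 9)
h(65) - j(-46) = 65 - 1*9 = 65 - 9 = 56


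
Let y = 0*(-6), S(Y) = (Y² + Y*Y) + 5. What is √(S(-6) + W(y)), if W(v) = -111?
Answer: I*√34 ≈ 5.8309*I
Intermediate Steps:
S(Y) = 5 + 2*Y² (S(Y) = (Y² + Y²) + 5 = 2*Y² + 5 = 5 + 2*Y²)
y = 0
√(S(-6) + W(y)) = √((5 + 2*(-6)²) - 111) = √((5 + 2*36) - 111) = √((5 + 72) - 111) = √(77 - 111) = √(-34) = I*√34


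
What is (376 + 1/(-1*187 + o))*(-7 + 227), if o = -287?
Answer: 19604530/237 ≈ 82720.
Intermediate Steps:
(376 + 1/(-1*187 + o))*(-7 + 227) = (376 + 1/(-1*187 - 287))*(-7 + 227) = (376 + 1/(-187 - 287))*220 = (376 + 1/(-474))*220 = (376 - 1/474)*220 = (178223/474)*220 = 19604530/237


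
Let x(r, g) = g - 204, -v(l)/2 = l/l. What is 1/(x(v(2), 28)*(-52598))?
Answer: 1/9257248 ≈ 1.0802e-7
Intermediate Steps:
v(l) = -2 (v(l) = -2*l/l = -2*1 = -2)
x(r, g) = -204 + g
1/(x(v(2), 28)*(-52598)) = 1/((-204 + 28)*(-52598)) = -1/52598/(-176) = -1/176*(-1/52598) = 1/9257248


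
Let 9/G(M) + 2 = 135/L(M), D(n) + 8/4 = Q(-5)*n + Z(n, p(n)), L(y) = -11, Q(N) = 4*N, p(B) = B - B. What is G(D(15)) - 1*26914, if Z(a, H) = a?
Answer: -4225597/157 ≈ -26915.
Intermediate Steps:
p(B) = 0
D(n) = -2 - 19*n (D(n) = -2 + ((4*(-5))*n + n) = -2 + (-20*n + n) = -2 - 19*n)
G(M) = -99/157 (G(M) = 9/(-2 + 135/(-11)) = 9/(-2 + 135*(-1/11)) = 9/(-2 - 135/11) = 9/(-157/11) = 9*(-11/157) = -99/157)
G(D(15)) - 1*26914 = -99/157 - 1*26914 = -99/157 - 26914 = -4225597/157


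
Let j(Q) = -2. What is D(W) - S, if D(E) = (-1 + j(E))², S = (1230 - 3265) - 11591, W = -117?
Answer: 13635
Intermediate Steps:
S = -13626 (S = -2035 - 11591 = -13626)
D(E) = 9 (D(E) = (-1 - 2)² = (-3)² = 9)
D(W) - S = 9 - 1*(-13626) = 9 + 13626 = 13635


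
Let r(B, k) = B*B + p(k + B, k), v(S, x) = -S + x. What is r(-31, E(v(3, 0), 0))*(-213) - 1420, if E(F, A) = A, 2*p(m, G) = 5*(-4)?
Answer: -203983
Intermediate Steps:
v(S, x) = x - S
p(m, G) = -10 (p(m, G) = (5*(-4))/2 = (½)*(-20) = -10)
r(B, k) = -10 + B² (r(B, k) = B*B - 10 = B² - 10 = -10 + B²)
r(-31, E(v(3, 0), 0))*(-213) - 1420 = (-10 + (-31)²)*(-213) - 1420 = (-10 + 961)*(-213) - 1420 = 951*(-213) - 1420 = -202563 - 1420 = -203983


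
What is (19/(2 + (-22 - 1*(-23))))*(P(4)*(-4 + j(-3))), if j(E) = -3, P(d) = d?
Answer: -532/3 ≈ -177.33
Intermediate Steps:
(19/(2 + (-22 - 1*(-23))))*(P(4)*(-4 + j(-3))) = (19/(2 + (-22 - 1*(-23))))*(4*(-4 - 3)) = (19/(2 + (-22 + 23)))*(4*(-7)) = (19/(2 + 1))*(-28) = (19/3)*(-28) = -532/3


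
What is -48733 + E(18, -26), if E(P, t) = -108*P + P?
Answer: -50659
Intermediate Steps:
E(P, t) = -107*P
-48733 + E(18, -26) = -48733 - 107*18 = -48733 - 1926 = -50659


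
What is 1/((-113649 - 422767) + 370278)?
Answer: -1/166138 ≈ -6.0191e-6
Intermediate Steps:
1/((-113649 - 422767) + 370278) = 1/(-536416 + 370278) = 1/(-166138) = -1/166138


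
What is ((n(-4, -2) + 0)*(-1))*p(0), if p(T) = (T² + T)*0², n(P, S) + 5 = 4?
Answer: 0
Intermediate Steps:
n(P, S) = -1 (n(P, S) = -5 + 4 = -1)
p(T) = 0 (p(T) = (T + T²)*0 = 0)
((n(-4, -2) + 0)*(-1))*p(0) = ((-1 + 0)*(-1))*0 = -1*(-1)*0 = 1*0 = 0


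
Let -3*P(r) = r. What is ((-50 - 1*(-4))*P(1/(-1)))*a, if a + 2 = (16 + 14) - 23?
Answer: -230/3 ≈ -76.667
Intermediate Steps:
P(r) = -r/3
a = 5 (a = -2 + ((16 + 14) - 23) = -2 + (30 - 23) = -2 + 7 = 5)
((-50 - 1*(-4))*P(1/(-1)))*a = ((-50 - 1*(-4))*(-⅓/(-1)))*5 = ((-50 + 4)*(-⅓*(-1)))*5 = -46*⅓*5 = -46/3*5 = -230/3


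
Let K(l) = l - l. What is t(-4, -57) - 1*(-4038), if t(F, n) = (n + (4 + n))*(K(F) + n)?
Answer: 10308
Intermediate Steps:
K(l) = 0
t(F, n) = n*(4 + 2*n) (t(F, n) = (n + (4 + n))*(0 + n) = (4 + 2*n)*n = n*(4 + 2*n))
t(-4, -57) - 1*(-4038) = 2*(-57)*(2 - 57) - 1*(-4038) = 2*(-57)*(-55) + 4038 = 6270 + 4038 = 10308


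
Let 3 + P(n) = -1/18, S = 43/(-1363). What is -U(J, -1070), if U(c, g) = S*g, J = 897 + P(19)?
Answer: -46010/1363 ≈ -33.756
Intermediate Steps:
S = -43/1363 (S = 43*(-1/1363) = -43/1363 ≈ -0.031548)
P(n) = -55/18 (P(n) = -3 - 1/18 = -55/18)
J = 16091/18 (J = 897 - 55/18 = 16091/18 ≈ 893.94)
U(c, g) = -43*g/1363
-U(J, -1070) = -(-43)*(-1070)/1363 = -1*46010/1363 = -46010/1363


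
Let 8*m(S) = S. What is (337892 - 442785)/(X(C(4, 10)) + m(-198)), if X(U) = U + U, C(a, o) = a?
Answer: 419572/67 ≈ 6262.3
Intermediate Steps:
X(U) = 2*U
m(S) = S/8
(337892 - 442785)/(X(C(4, 10)) + m(-198)) = (337892 - 442785)/(2*4 + (⅛)*(-198)) = -104893/(8 - 99/4) = -104893/(-67/4) = -104893*(-4/67) = 419572/67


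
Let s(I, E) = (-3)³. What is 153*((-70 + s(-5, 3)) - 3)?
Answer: -15300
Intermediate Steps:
s(I, E) = -27
153*((-70 + s(-5, 3)) - 3) = 153*((-70 - 27) - 3) = 153*(-97 - 3) = 153*(-100) = -15300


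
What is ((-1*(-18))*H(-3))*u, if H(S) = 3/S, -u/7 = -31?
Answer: -3906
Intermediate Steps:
u = 217 (u = -7*(-31) = 217)
((-1*(-18))*H(-3))*u = ((-1*(-18))*(3/(-3)))*217 = (18*(3*(-⅓)))*217 = (18*(-1))*217 = -18*217 = -3906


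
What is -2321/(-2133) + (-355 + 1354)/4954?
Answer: 13629101/10566882 ≈ 1.2898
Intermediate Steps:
-2321/(-2133) + (-355 + 1354)/4954 = -2321*(-1/2133) + 999*(1/4954) = 2321/2133 + 999/4954 = 13629101/10566882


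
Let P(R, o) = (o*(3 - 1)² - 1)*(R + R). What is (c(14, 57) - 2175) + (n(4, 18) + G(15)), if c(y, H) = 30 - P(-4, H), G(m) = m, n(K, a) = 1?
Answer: -313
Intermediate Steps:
P(R, o) = 2*R*(-1 + 4*o) (P(R, o) = (o*2² - 1)*(2*R) = (o*4 - 1)*(2*R) = (4*o - 1)*(2*R) = (-1 + 4*o)*(2*R) = 2*R*(-1 + 4*o))
c(y, H) = 22 + 32*H (c(y, H) = 30 - 2*(-4)*(-1 + 4*H) = 30 - (8 - 32*H) = 30 + (-8 + 32*H) = 22 + 32*H)
(c(14, 57) - 2175) + (n(4, 18) + G(15)) = ((22 + 32*57) - 2175) + (1 + 15) = ((22 + 1824) - 2175) + 16 = (1846 - 2175) + 16 = -329 + 16 = -313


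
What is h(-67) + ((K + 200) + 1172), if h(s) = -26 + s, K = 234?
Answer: 1513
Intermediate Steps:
h(-67) + ((K + 200) + 1172) = (-26 - 67) + ((234 + 200) + 1172) = -93 + (434 + 1172) = -93 + 1606 = 1513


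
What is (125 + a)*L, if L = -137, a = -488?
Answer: 49731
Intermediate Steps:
(125 + a)*L = (125 - 488)*(-137) = -363*(-137) = 49731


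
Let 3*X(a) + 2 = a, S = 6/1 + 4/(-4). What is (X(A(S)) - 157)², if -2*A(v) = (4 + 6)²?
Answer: 273529/9 ≈ 30392.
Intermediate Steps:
S = 5 (S = 6*1 + 4*(-¼) = 6 - 1 = 5)
A(v) = -50 (A(v) = -(4 + 6)²/2 = -½*10² = -½*100 = -50)
X(a) = -⅔ + a/3
(X(A(S)) - 157)² = ((-⅔ + (⅓)*(-50)) - 157)² = ((-⅔ - 50/3) - 157)² = (-52/3 - 157)² = (-523/3)² = 273529/9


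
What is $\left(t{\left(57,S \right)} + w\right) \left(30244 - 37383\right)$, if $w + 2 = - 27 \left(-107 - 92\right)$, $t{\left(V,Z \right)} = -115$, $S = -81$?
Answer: $-37522584$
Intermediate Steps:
$w = 5371$ ($w = -2 - 27 \left(-107 - 92\right) = -2 - -5373 = -2 + 5373 = 5371$)
$\left(t{\left(57,S \right)} + w\right) \left(30244 - 37383\right) = \left(-115 + 5371\right) \left(30244 - 37383\right) = 5256 \left(-7139\right) = -37522584$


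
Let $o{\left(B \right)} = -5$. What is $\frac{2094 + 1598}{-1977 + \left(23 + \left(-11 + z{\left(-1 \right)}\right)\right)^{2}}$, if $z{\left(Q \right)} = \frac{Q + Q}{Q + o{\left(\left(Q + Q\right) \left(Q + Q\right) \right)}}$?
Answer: $- \frac{8307}{4106} \approx -2.0231$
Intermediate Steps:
$z{\left(Q \right)} = \frac{2 Q}{-5 + Q}$ ($z{\left(Q \right)} = \frac{Q + Q}{Q - 5} = \frac{2 Q}{-5 + Q}$)
$\frac{2094 + 1598}{-1977 + \left(23 + \left(-11 + z{\left(-1 \right)}\right)\right)^{2}} = \frac{2094 + 1598}{-1977 + \left(23 - \left(11 + \frac{2}{-5 - 1}\right)\right)^{2}} = \frac{3692}{-1977 + \left(23 - \left(11 + \frac{2}{-6}\right)\right)^{2}} = \frac{3692}{-1977 + \left(23 - \left(11 + 2 \left(- \frac{1}{6}\right)\right)\right)^{2}} = \frac{3692}{-1977 + \left(23 + \left(-11 + \frac{1}{3}\right)\right)^{2}} = \frac{3692}{-1977 + \left(23 - \frac{32}{3}\right)^{2}} = \frac{3692}{-1977 + \left(\frac{37}{3}\right)^{2}} = \frac{3692}{-1977 + \frac{1369}{9}} = \frac{3692}{- \frac{16424}{9}} = 3692 \left(- \frac{9}{16424}\right) = - \frac{8307}{4106}$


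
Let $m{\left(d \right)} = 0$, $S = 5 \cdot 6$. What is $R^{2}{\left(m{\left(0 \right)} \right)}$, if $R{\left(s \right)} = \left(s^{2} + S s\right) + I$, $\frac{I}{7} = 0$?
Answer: $0$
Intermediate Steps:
$S = 30$
$I = 0$ ($I = 7 \cdot 0 = 0$)
$R{\left(s \right)} = s^{2} + 30 s$ ($R{\left(s \right)} = \left(s^{2} + 30 s\right) + 0 = s^{2} + 30 s$)
$R^{2}{\left(m{\left(0 \right)} \right)} = \left(0 \left(30 + 0\right)\right)^{2} = \left(0 \cdot 30\right)^{2} = 0^{2} = 0$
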